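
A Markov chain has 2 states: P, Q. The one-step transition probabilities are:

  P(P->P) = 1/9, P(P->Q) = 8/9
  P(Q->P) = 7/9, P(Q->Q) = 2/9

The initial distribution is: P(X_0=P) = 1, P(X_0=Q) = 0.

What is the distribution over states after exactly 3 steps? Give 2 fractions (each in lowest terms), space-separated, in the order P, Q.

Answer: 25/81 56/81

Derivation:
Propagating the distribution step by step (d_{t+1} = d_t * P):
d_0 = (P=1, Q=0)
  d_1[P] = 1*1/9 + 0*7/9 = 1/9
  d_1[Q] = 1*8/9 + 0*2/9 = 8/9
d_1 = (P=1/9, Q=8/9)
  d_2[P] = 1/9*1/9 + 8/9*7/9 = 19/27
  d_2[Q] = 1/9*8/9 + 8/9*2/9 = 8/27
d_2 = (P=19/27, Q=8/27)
  d_3[P] = 19/27*1/9 + 8/27*7/9 = 25/81
  d_3[Q] = 19/27*8/9 + 8/27*2/9 = 56/81
d_3 = (P=25/81, Q=56/81)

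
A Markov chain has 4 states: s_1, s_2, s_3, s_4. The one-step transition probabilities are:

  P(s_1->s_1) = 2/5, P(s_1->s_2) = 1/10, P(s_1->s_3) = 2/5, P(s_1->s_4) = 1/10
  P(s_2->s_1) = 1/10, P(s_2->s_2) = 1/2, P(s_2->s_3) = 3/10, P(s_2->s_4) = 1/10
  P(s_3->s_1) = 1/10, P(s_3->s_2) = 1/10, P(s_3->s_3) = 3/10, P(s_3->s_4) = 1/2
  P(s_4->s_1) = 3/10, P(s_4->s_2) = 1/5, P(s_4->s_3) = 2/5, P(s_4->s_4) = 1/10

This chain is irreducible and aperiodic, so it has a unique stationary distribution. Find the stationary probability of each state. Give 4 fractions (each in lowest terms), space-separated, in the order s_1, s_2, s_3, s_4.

The stationary distribution satisfies pi = pi * P, i.e.:
  pi_s_1 = 2/5*pi_s_1 + 1/10*pi_s_2 + 1/10*pi_s_3 + 3/10*pi_s_4
  pi_s_2 = 1/10*pi_s_1 + 1/2*pi_s_2 + 1/10*pi_s_3 + 1/5*pi_s_4
  pi_s_3 = 2/5*pi_s_1 + 3/10*pi_s_2 + 3/10*pi_s_3 + 2/5*pi_s_4
  pi_s_4 = 1/10*pi_s_1 + 1/10*pi_s_2 + 1/2*pi_s_3 + 1/10*pi_s_4
with normalization: pi_s_1 + pi_s_2 + pi_s_3 + pi_s_4 = 1.

Using the first 3 balance equations plus normalization, the linear system A*pi = b is:
  [-3/5, 1/10, 1/10, 3/10] . pi = 0
  [1/10, -1/2, 1/10, 1/5] . pi = 0
  [2/5, 3/10, -7/10, 2/5] . pi = 0
  [1, 1, 1, 1] . pi = 1

Solving yields:
  pi_s_1 = 35/166
  pi_s_2 = 137/664
  pi_s_3 = 229/664
  pi_s_4 = 79/332

Verification (pi * P):
  35/166*2/5 + 137/664*1/10 + 229/664*1/10 + 79/332*3/10 = 35/166 = pi_s_1  (ok)
  35/166*1/10 + 137/664*1/2 + 229/664*1/10 + 79/332*1/5 = 137/664 = pi_s_2  (ok)
  35/166*2/5 + 137/664*3/10 + 229/664*3/10 + 79/332*2/5 = 229/664 = pi_s_3  (ok)
  35/166*1/10 + 137/664*1/10 + 229/664*1/2 + 79/332*1/10 = 79/332 = pi_s_4  (ok)

Answer: 35/166 137/664 229/664 79/332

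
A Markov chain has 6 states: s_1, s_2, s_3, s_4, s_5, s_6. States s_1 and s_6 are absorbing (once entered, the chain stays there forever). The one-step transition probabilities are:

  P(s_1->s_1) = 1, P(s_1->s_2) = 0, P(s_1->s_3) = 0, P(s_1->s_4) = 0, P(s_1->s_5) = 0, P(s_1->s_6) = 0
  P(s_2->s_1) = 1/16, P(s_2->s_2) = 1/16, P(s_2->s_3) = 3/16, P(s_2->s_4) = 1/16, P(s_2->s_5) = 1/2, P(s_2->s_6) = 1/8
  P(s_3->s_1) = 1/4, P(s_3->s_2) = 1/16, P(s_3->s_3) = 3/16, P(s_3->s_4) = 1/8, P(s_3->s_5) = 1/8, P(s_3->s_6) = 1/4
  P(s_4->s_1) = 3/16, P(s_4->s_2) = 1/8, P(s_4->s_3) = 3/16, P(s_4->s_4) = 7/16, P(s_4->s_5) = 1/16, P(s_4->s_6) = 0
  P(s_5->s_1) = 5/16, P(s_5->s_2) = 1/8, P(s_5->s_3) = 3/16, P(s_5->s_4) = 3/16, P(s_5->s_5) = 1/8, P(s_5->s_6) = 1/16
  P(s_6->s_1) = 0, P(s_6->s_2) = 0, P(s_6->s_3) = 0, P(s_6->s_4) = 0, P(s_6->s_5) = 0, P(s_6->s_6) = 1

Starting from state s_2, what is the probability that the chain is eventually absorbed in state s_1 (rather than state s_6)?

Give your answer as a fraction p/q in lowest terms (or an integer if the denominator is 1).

Let a_i = P(absorbed in s_1 | start in state i).
Boundary conditions: a_s_1 = 1, a_s_6 = 0.
For each transient state i, a_i = sum_j P(i->j) * a_j:
  a_s_2 = 1/16*a_s_1 + 1/16*a_s_2 + 3/16*a_s_3 + 1/16*a_s_4 + 1/2*a_s_5 + 1/8*a_s_6
  a_s_3 = 1/4*a_s_1 + 1/16*a_s_2 + 3/16*a_s_3 + 1/8*a_s_4 + 1/8*a_s_5 + 1/4*a_s_6
  a_s_4 = 3/16*a_s_1 + 1/8*a_s_2 + 3/16*a_s_3 + 7/16*a_s_4 + 1/16*a_s_5 + 0*a_s_6
  a_s_5 = 5/16*a_s_1 + 1/8*a_s_2 + 3/16*a_s_3 + 3/16*a_s_4 + 1/8*a_s_5 + 1/16*a_s_6

Substituting a_s_1 = 1 and a_s_6 = 0, rearrange to (I - Q) a = r where r[i] = P(i -> s_1):
  [15/16, -3/16, -1/16, -1/2] . (a_s_2, a_s_3, a_s_4, a_s_5) = 1/16
  [-1/16, 13/16, -1/8, -1/8] . (a_s_2, a_s_3, a_s_4, a_s_5) = 1/4
  [-1/8, -3/16, 9/16, -1/16] . (a_s_2, a_s_3, a_s_4, a_s_5) = 3/16
  [-1/8, -3/16, -3/16, 7/8] . (a_s_2, a_s_3, a_s_4, a_s_5) = 5/16

Solving yields:
  a_s_2 = 10994/17643
  a_s_3 = 10288/17643
  a_s_4 = 13187/17643
  a_s_5 = 12902/17643

Starting state is s_2, so the absorption probability is a_s_2 = 10994/17643.

Answer: 10994/17643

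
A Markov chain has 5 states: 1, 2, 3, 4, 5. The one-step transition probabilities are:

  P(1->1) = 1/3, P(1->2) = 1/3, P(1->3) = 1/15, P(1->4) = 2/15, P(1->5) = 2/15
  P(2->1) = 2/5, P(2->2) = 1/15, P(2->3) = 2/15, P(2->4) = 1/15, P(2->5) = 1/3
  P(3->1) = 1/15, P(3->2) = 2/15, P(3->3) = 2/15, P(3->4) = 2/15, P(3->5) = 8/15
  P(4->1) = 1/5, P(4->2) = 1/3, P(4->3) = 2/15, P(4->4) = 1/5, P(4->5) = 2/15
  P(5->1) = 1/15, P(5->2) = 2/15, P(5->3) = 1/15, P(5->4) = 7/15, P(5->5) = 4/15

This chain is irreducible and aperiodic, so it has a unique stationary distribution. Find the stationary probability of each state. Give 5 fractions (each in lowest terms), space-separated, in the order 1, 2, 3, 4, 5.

The stationary distribution satisfies pi = pi * P, i.e.:
  pi_1 = 1/3*pi_1 + 2/5*pi_2 + 1/15*pi_3 + 1/5*pi_4 + 1/15*pi_5
  pi_2 = 1/3*pi_1 + 1/15*pi_2 + 2/15*pi_3 + 1/3*pi_4 + 2/15*pi_5
  pi_3 = 1/15*pi_1 + 2/15*pi_2 + 2/15*pi_3 + 2/15*pi_4 + 1/15*pi_5
  pi_4 = 2/15*pi_1 + 1/15*pi_2 + 2/15*pi_3 + 1/5*pi_4 + 7/15*pi_5
  pi_5 = 2/15*pi_1 + 1/3*pi_2 + 8/15*pi_3 + 2/15*pi_4 + 4/15*pi_5
with normalization: pi_1 + pi_2 + pi_3 + pi_4 + pi_5 = 1.

Using the first 4 balance equations plus normalization, the linear system A*pi = b is:
  [-2/3, 2/5, 1/15, 1/5, 1/15] . pi = 0
  [1/3, -14/15, 2/15, 1/3, 2/15] . pi = 0
  [1/15, 2/15, -13/15, 2/15, 1/15] . pi = 0
  [2/15, 1/15, 2/15, -4/5, 7/15] . pi = 0
  [1, 1, 1, 1, 1] . pi = 1

Solving yields:
  pi_1 = 1416/6299
  pi_2 = 1309/6299
  pi_3 = 641/6299
  pi_4 = 1366/6299
  pi_5 = 1567/6299

Verification (pi * P):
  1416/6299*1/3 + 1309/6299*2/5 + 641/6299*1/15 + 1366/6299*1/5 + 1567/6299*1/15 = 1416/6299 = pi_1  (ok)
  1416/6299*1/3 + 1309/6299*1/15 + 641/6299*2/15 + 1366/6299*1/3 + 1567/6299*2/15 = 1309/6299 = pi_2  (ok)
  1416/6299*1/15 + 1309/6299*2/15 + 641/6299*2/15 + 1366/6299*2/15 + 1567/6299*1/15 = 641/6299 = pi_3  (ok)
  1416/6299*2/15 + 1309/6299*1/15 + 641/6299*2/15 + 1366/6299*1/5 + 1567/6299*7/15 = 1366/6299 = pi_4  (ok)
  1416/6299*2/15 + 1309/6299*1/3 + 641/6299*8/15 + 1366/6299*2/15 + 1567/6299*4/15 = 1567/6299 = pi_5  (ok)

Answer: 1416/6299 1309/6299 641/6299 1366/6299 1567/6299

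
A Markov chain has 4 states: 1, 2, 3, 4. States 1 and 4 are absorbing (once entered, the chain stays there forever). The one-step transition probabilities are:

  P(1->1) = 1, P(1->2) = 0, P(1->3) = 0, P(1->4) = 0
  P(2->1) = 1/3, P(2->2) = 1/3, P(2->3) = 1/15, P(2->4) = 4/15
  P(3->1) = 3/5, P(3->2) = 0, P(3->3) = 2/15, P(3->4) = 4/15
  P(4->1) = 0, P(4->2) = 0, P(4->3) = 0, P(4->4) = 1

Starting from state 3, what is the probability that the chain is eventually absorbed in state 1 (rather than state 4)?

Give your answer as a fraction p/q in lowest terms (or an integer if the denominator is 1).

Let a_i = P(absorbed in 1 | start in state i).
Boundary conditions: a_1 = 1, a_4 = 0.
For each transient state i, a_i = sum_j P(i->j) * a_j:
  a_2 = 1/3*a_1 + 1/3*a_2 + 1/15*a_3 + 4/15*a_4
  a_3 = 3/5*a_1 + 0*a_2 + 2/15*a_3 + 4/15*a_4

Substituting a_1 = 1 and a_4 = 0, rearrange to (I - Q) a = r where r[i] = P(i -> 1):
  [2/3, -1/15] . (a_2, a_3) = 1/3
  [0, 13/15] . (a_2, a_3) = 3/5

Solving yields:
  a_2 = 37/65
  a_3 = 9/13

Starting state is 3, so the absorption probability is a_3 = 9/13.

Answer: 9/13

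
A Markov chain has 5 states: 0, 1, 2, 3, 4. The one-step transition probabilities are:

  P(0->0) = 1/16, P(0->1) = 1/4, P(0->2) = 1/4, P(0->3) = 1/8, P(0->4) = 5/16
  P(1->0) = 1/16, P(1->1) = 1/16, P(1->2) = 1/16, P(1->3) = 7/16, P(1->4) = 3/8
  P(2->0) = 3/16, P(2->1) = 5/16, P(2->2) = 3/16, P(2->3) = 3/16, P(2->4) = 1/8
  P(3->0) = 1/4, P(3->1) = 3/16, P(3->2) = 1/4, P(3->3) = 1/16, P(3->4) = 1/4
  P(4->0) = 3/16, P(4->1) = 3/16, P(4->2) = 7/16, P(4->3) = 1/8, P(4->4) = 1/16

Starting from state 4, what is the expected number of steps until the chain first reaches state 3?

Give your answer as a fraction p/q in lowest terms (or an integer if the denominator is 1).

Let h_i = expected steps to first reach 3 from state i.
Boundary: h_3 = 0.
First-step equations for the other states:
  h_0 = 1 + 1/16*h_0 + 1/4*h_1 + 1/4*h_2 + 1/8*h_3 + 5/16*h_4
  h_1 = 1 + 1/16*h_0 + 1/16*h_1 + 1/16*h_2 + 7/16*h_3 + 3/8*h_4
  h_2 = 1 + 3/16*h_0 + 5/16*h_1 + 3/16*h_2 + 3/16*h_3 + 1/8*h_4
  h_4 = 1 + 3/16*h_0 + 3/16*h_1 + 7/16*h_2 + 1/8*h_3 + 1/16*h_4

Substituting h_3 = 0 and rearranging gives the linear system (I - Q) h = 1:
  [15/16, -1/4, -1/4, -5/16] . (h_0, h_1, h_2, h_4) = 1
  [-1/16, 15/16, -1/16, -3/8] . (h_0, h_1, h_2, h_4) = 1
  [-3/16, -5/16, 13/16, -1/8] . (h_0, h_1, h_2, h_4) = 1
  [-3/16, -3/16, -7/16, 15/16] . (h_0, h_1, h_2, h_4) = 1

Solving yields:
  h_0 = 53712/11057
  h_1 = 40208/11057
  h_2 = 49744/11057
  h_4 = 53792/11057

Starting state is 4, so the expected hitting time is h_4 = 53792/11057.

Answer: 53792/11057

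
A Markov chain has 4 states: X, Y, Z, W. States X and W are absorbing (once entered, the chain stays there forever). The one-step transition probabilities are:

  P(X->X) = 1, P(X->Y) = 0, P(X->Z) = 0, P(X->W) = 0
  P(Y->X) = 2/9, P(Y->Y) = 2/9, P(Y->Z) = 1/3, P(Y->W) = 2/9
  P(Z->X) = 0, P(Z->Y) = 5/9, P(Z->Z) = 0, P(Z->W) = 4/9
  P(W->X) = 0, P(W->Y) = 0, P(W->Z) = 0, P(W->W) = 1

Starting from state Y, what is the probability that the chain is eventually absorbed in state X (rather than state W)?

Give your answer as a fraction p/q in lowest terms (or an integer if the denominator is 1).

Let a_i = P(absorbed in X | start in state i).
Boundary conditions: a_X = 1, a_W = 0.
For each transient state i, a_i = sum_j P(i->j) * a_j:
  a_Y = 2/9*a_X + 2/9*a_Y + 1/3*a_Z + 2/9*a_W
  a_Z = 0*a_X + 5/9*a_Y + 0*a_Z + 4/9*a_W

Substituting a_X = 1 and a_W = 0, rearrange to (I - Q) a = r where r[i] = P(i -> X):
  [7/9, -1/3] . (a_Y, a_Z) = 2/9
  [-5/9, 1] . (a_Y, a_Z) = 0

Solving yields:
  a_Y = 3/8
  a_Z = 5/24

Starting state is Y, so the absorption probability is a_Y = 3/8.

Answer: 3/8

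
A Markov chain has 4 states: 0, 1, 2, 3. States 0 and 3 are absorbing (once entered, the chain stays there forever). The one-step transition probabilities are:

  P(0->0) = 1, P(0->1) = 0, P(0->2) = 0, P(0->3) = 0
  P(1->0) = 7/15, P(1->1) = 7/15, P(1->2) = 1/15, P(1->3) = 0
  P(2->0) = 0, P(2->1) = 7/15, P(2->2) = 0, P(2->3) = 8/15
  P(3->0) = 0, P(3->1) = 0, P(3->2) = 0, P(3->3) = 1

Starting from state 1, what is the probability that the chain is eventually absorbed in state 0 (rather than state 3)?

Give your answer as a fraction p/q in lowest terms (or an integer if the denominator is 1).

Let a_i = P(absorbed in 0 | start in state i).
Boundary conditions: a_0 = 1, a_3 = 0.
For each transient state i, a_i = sum_j P(i->j) * a_j:
  a_1 = 7/15*a_0 + 7/15*a_1 + 1/15*a_2 + 0*a_3
  a_2 = 0*a_0 + 7/15*a_1 + 0*a_2 + 8/15*a_3

Substituting a_0 = 1 and a_3 = 0, rearrange to (I - Q) a = r where r[i] = P(i -> 0):
  [8/15, -1/15] . (a_1, a_2) = 7/15
  [-7/15, 1] . (a_1, a_2) = 0

Solving yields:
  a_1 = 105/113
  a_2 = 49/113

Starting state is 1, so the absorption probability is a_1 = 105/113.

Answer: 105/113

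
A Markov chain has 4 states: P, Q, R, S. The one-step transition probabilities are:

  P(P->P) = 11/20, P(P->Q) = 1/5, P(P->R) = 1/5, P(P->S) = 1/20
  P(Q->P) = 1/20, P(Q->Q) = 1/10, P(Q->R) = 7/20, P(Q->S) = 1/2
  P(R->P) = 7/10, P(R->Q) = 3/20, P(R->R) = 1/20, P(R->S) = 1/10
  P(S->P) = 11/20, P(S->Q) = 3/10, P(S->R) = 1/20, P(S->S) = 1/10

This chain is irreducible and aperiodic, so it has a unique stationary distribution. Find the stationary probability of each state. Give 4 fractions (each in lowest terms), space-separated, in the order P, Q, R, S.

Answer: 2244/4645 1741/9290 166/929 1401/9290

Derivation:
The stationary distribution satisfies pi = pi * P, i.e.:
  pi_P = 11/20*pi_P + 1/20*pi_Q + 7/10*pi_R + 11/20*pi_S
  pi_Q = 1/5*pi_P + 1/10*pi_Q + 3/20*pi_R + 3/10*pi_S
  pi_R = 1/5*pi_P + 7/20*pi_Q + 1/20*pi_R + 1/20*pi_S
  pi_S = 1/20*pi_P + 1/2*pi_Q + 1/10*pi_R + 1/10*pi_S
with normalization: pi_P + pi_Q + pi_R + pi_S = 1.

Using the first 3 balance equations plus normalization, the linear system A*pi = b is:
  [-9/20, 1/20, 7/10, 11/20] . pi = 0
  [1/5, -9/10, 3/20, 3/10] . pi = 0
  [1/5, 7/20, -19/20, 1/20] . pi = 0
  [1, 1, 1, 1] . pi = 1

Solving yields:
  pi_P = 2244/4645
  pi_Q = 1741/9290
  pi_R = 166/929
  pi_S = 1401/9290

Verification (pi * P):
  2244/4645*11/20 + 1741/9290*1/20 + 166/929*7/10 + 1401/9290*11/20 = 2244/4645 = pi_P  (ok)
  2244/4645*1/5 + 1741/9290*1/10 + 166/929*3/20 + 1401/9290*3/10 = 1741/9290 = pi_Q  (ok)
  2244/4645*1/5 + 1741/9290*7/20 + 166/929*1/20 + 1401/9290*1/20 = 166/929 = pi_R  (ok)
  2244/4645*1/20 + 1741/9290*1/2 + 166/929*1/10 + 1401/9290*1/10 = 1401/9290 = pi_S  (ok)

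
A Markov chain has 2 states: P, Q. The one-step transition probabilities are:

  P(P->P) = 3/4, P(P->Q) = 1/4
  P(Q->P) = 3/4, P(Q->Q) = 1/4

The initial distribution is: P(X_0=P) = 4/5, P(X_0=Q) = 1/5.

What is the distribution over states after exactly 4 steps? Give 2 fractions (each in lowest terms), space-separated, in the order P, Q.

Answer: 3/4 1/4

Derivation:
Propagating the distribution step by step (d_{t+1} = d_t * P):
d_0 = (P=4/5, Q=1/5)
  d_1[P] = 4/5*3/4 + 1/5*3/4 = 3/4
  d_1[Q] = 4/5*1/4 + 1/5*1/4 = 1/4
d_1 = (P=3/4, Q=1/4)
  d_2[P] = 3/4*3/4 + 1/4*3/4 = 3/4
  d_2[Q] = 3/4*1/4 + 1/4*1/4 = 1/4
d_2 = (P=3/4, Q=1/4)
  d_3[P] = 3/4*3/4 + 1/4*3/4 = 3/4
  d_3[Q] = 3/4*1/4 + 1/4*1/4 = 1/4
d_3 = (P=3/4, Q=1/4)
  d_4[P] = 3/4*3/4 + 1/4*3/4 = 3/4
  d_4[Q] = 3/4*1/4 + 1/4*1/4 = 1/4
d_4 = (P=3/4, Q=1/4)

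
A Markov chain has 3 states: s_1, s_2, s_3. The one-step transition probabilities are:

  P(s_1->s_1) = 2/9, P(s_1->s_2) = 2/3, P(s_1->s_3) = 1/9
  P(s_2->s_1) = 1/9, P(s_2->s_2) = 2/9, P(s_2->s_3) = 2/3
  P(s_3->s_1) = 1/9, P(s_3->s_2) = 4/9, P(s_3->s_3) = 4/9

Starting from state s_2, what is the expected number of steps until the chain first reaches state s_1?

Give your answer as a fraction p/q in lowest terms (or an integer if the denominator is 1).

Answer: 9

Derivation:
Let h_i = expected steps to first reach s_1 from state i.
Boundary: h_s_1 = 0.
First-step equations for the other states:
  h_s_2 = 1 + 1/9*h_s_1 + 2/9*h_s_2 + 2/3*h_s_3
  h_s_3 = 1 + 1/9*h_s_1 + 4/9*h_s_2 + 4/9*h_s_3

Substituting h_s_1 = 0 and rearranging gives the linear system (I - Q) h = 1:
  [7/9, -2/3] . (h_s_2, h_s_3) = 1
  [-4/9, 5/9] . (h_s_2, h_s_3) = 1

Solving yields:
  h_s_2 = 9
  h_s_3 = 9

Starting state is s_2, so the expected hitting time is h_s_2 = 9.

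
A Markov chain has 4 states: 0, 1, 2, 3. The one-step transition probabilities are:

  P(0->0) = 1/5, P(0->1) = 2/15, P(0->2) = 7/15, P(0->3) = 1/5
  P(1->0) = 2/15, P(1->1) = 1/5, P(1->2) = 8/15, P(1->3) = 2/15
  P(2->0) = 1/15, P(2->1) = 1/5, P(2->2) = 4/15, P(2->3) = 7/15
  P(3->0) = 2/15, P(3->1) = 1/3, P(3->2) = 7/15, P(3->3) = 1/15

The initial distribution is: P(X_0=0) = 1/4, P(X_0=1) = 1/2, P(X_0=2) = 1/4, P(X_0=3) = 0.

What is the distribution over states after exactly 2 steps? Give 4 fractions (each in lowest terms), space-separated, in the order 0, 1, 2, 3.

Answer: 101/900 2/9 7/18 83/300

Derivation:
Propagating the distribution step by step (d_{t+1} = d_t * P):
d_0 = (0=1/4, 1=1/2, 2=1/4, 3=0)
  d_1[0] = 1/4*1/5 + 1/2*2/15 + 1/4*1/15 + 0*2/15 = 2/15
  d_1[1] = 1/4*2/15 + 1/2*1/5 + 1/4*1/5 + 0*1/3 = 11/60
  d_1[2] = 1/4*7/15 + 1/2*8/15 + 1/4*4/15 + 0*7/15 = 9/20
  d_1[3] = 1/4*1/5 + 1/2*2/15 + 1/4*7/15 + 0*1/15 = 7/30
d_1 = (0=2/15, 1=11/60, 2=9/20, 3=7/30)
  d_2[0] = 2/15*1/5 + 11/60*2/15 + 9/20*1/15 + 7/30*2/15 = 101/900
  d_2[1] = 2/15*2/15 + 11/60*1/5 + 9/20*1/5 + 7/30*1/3 = 2/9
  d_2[2] = 2/15*7/15 + 11/60*8/15 + 9/20*4/15 + 7/30*7/15 = 7/18
  d_2[3] = 2/15*1/5 + 11/60*2/15 + 9/20*7/15 + 7/30*1/15 = 83/300
d_2 = (0=101/900, 1=2/9, 2=7/18, 3=83/300)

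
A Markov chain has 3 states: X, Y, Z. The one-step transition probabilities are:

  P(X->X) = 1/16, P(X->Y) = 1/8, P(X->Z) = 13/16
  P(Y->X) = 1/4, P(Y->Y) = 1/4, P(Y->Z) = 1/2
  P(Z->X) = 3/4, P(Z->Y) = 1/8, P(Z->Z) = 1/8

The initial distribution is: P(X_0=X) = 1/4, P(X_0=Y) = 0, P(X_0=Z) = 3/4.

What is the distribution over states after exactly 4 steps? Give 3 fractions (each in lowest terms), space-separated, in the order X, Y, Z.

Answer: 91361/262144 585/4096 133343/262144

Derivation:
Propagating the distribution step by step (d_{t+1} = d_t * P):
d_0 = (X=1/4, Y=0, Z=3/4)
  d_1[X] = 1/4*1/16 + 0*1/4 + 3/4*3/4 = 37/64
  d_1[Y] = 1/4*1/8 + 0*1/4 + 3/4*1/8 = 1/8
  d_1[Z] = 1/4*13/16 + 0*1/2 + 3/4*1/8 = 19/64
d_1 = (X=37/64, Y=1/8, Z=19/64)
  d_2[X] = 37/64*1/16 + 1/8*1/4 + 19/64*3/4 = 297/1024
  d_2[Y] = 37/64*1/8 + 1/8*1/4 + 19/64*1/8 = 9/64
  d_2[Z] = 37/64*13/16 + 1/8*1/2 + 19/64*1/8 = 583/1024
d_2 = (X=297/1024, Y=9/64, Z=583/1024)
  d_3[X] = 297/1024*1/16 + 9/64*1/4 + 583/1024*3/4 = 7869/16384
  d_3[Y] = 297/1024*1/8 + 9/64*1/4 + 583/1024*1/8 = 73/512
  d_3[Z] = 297/1024*13/16 + 9/64*1/2 + 583/1024*1/8 = 6179/16384
d_3 = (X=7869/16384, Y=73/512, Z=6179/16384)
  d_4[X] = 7869/16384*1/16 + 73/512*1/4 + 6179/16384*3/4 = 91361/262144
  d_4[Y] = 7869/16384*1/8 + 73/512*1/4 + 6179/16384*1/8 = 585/4096
  d_4[Z] = 7869/16384*13/16 + 73/512*1/2 + 6179/16384*1/8 = 133343/262144
d_4 = (X=91361/262144, Y=585/4096, Z=133343/262144)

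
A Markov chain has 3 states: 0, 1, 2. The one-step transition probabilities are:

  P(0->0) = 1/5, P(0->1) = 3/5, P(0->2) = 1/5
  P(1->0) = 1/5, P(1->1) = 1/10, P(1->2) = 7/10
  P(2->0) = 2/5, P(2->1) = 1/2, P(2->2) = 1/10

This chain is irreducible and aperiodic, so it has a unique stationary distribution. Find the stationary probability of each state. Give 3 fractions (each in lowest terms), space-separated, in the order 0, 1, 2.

Answer: 23/85 32/85 6/17

Derivation:
The stationary distribution satisfies pi = pi * P, i.e.:
  pi_0 = 1/5*pi_0 + 1/5*pi_1 + 2/5*pi_2
  pi_1 = 3/5*pi_0 + 1/10*pi_1 + 1/2*pi_2
  pi_2 = 1/5*pi_0 + 7/10*pi_1 + 1/10*pi_2
with normalization: pi_0 + pi_1 + pi_2 = 1.

Using the first 2 balance equations plus normalization, the linear system A*pi = b is:
  [-4/5, 1/5, 2/5] . pi = 0
  [3/5, -9/10, 1/2] . pi = 0
  [1, 1, 1] . pi = 1

Solving yields:
  pi_0 = 23/85
  pi_1 = 32/85
  pi_2 = 6/17

Verification (pi * P):
  23/85*1/5 + 32/85*1/5 + 6/17*2/5 = 23/85 = pi_0  (ok)
  23/85*3/5 + 32/85*1/10 + 6/17*1/2 = 32/85 = pi_1  (ok)
  23/85*1/5 + 32/85*7/10 + 6/17*1/10 = 6/17 = pi_2  (ok)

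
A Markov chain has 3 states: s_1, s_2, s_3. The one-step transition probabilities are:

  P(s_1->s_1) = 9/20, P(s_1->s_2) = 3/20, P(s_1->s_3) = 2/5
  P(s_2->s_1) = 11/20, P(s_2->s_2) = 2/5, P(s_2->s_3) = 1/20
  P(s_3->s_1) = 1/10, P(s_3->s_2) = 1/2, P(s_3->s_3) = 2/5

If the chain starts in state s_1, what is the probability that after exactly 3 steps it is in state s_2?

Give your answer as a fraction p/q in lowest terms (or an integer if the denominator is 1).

Computing P^3 by repeated multiplication:
P^1 =
  s_1: [9/20, 3/20, 2/5]
  s_2: [11/20, 2/5, 1/20]
  s_3: [1/10, 1/2, 2/5]
P^2 =
  s_1: [13/40, 131/400, 139/400]
  s_2: [189/400, 107/400, 13/50]
  s_3: [9/25, 83/200, 9/40]
P^3 =
  s_1: [2889/8000, 707/2000, 2283/8000]
  s_2: [1543/4000, 2463/8000, 2451/8000]
  s_3: [1651/4000, 133/400, 1019/4000]

(P^3)[s_1 -> s_2] = 707/2000

Answer: 707/2000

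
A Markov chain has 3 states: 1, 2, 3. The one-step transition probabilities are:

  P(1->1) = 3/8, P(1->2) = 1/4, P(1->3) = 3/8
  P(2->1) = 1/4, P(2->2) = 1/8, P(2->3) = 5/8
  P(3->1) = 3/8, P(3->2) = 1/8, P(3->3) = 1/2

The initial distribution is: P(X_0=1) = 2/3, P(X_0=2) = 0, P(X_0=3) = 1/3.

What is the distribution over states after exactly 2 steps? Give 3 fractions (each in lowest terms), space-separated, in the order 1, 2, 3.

Propagating the distribution step by step (d_{t+1} = d_t * P):
d_0 = (1=2/3, 2=0, 3=1/3)
  d_1[1] = 2/3*3/8 + 0*1/4 + 1/3*3/8 = 3/8
  d_1[2] = 2/3*1/4 + 0*1/8 + 1/3*1/8 = 5/24
  d_1[3] = 2/3*3/8 + 0*5/8 + 1/3*1/2 = 5/12
d_1 = (1=3/8, 2=5/24, 3=5/12)
  d_2[1] = 3/8*3/8 + 5/24*1/4 + 5/12*3/8 = 67/192
  d_2[2] = 3/8*1/4 + 5/24*1/8 + 5/12*1/8 = 11/64
  d_2[3] = 3/8*3/8 + 5/24*5/8 + 5/12*1/2 = 23/48
d_2 = (1=67/192, 2=11/64, 3=23/48)

Answer: 67/192 11/64 23/48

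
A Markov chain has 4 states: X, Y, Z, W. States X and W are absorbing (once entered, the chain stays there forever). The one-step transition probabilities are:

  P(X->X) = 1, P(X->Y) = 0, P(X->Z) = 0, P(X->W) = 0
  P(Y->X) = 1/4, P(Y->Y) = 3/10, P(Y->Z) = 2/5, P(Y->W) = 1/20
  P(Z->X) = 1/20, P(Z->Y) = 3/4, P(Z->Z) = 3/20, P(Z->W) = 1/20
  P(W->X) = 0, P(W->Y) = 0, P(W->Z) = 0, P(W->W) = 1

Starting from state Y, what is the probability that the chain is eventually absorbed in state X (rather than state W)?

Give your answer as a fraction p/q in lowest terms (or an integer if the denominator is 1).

Let a_i = P(absorbed in X | start in state i).
Boundary conditions: a_X = 1, a_W = 0.
For each transient state i, a_i = sum_j P(i->j) * a_j:
  a_Y = 1/4*a_X + 3/10*a_Y + 2/5*a_Z + 1/20*a_W
  a_Z = 1/20*a_X + 3/4*a_Y + 3/20*a_Z + 1/20*a_W

Substituting a_X = 1 and a_W = 0, rearrange to (I - Q) a = r where r[i] = P(i -> X):
  [7/10, -2/5] . (a_Y, a_Z) = 1/4
  [-3/4, 17/20] . (a_Y, a_Z) = 1/20

Solving yields:
  a_Y = 93/118
  a_Z = 89/118

Starting state is Y, so the absorption probability is a_Y = 93/118.

Answer: 93/118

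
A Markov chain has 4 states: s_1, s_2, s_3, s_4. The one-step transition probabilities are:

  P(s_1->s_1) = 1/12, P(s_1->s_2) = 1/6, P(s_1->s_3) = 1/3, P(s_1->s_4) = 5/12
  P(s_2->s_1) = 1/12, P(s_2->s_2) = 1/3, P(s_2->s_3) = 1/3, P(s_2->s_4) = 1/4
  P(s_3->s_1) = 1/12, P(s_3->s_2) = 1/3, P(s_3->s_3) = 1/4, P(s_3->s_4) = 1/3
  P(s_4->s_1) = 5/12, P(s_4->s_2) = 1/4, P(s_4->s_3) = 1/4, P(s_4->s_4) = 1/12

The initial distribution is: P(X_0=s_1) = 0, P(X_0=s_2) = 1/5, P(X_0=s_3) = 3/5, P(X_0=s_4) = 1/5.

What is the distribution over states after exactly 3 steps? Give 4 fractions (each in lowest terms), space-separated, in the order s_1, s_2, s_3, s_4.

Answer: 181/1080 245/864 83/288 563/2160

Derivation:
Propagating the distribution step by step (d_{t+1} = d_t * P):
d_0 = (s_1=0, s_2=1/5, s_3=3/5, s_4=1/5)
  d_1[s_1] = 0*1/12 + 1/5*1/12 + 3/5*1/12 + 1/5*5/12 = 3/20
  d_1[s_2] = 0*1/6 + 1/5*1/3 + 3/5*1/3 + 1/5*1/4 = 19/60
  d_1[s_3] = 0*1/3 + 1/5*1/3 + 3/5*1/4 + 1/5*1/4 = 4/15
  d_1[s_4] = 0*5/12 + 1/5*1/4 + 3/5*1/3 + 1/5*1/12 = 4/15
d_1 = (s_1=3/20, s_2=19/60, s_3=4/15, s_4=4/15)
  d_2[s_1] = 3/20*1/12 + 19/60*1/12 + 4/15*1/12 + 4/15*5/12 = 31/180
  d_2[s_2] = 3/20*1/6 + 19/60*1/3 + 4/15*1/3 + 4/15*1/4 = 103/360
  d_2[s_3] = 3/20*1/3 + 19/60*1/3 + 4/15*1/4 + 4/15*1/4 = 13/45
  d_2[s_4] = 3/20*5/12 + 19/60*1/4 + 4/15*1/3 + 4/15*1/12 = 91/360
d_2 = (s_1=31/180, s_2=103/360, s_3=13/45, s_4=91/360)
  d_3[s_1] = 31/180*1/12 + 103/360*1/12 + 13/45*1/12 + 91/360*5/12 = 181/1080
  d_3[s_2] = 31/180*1/6 + 103/360*1/3 + 13/45*1/3 + 91/360*1/4 = 245/864
  d_3[s_3] = 31/180*1/3 + 103/360*1/3 + 13/45*1/4 + 91/360*1/4 = 83/288
  d_3[s_4] = 31/180*5/12 + 103/360*1/4 + 13/45*1/3 + 91/360*1/12 = 563/2160
d_3 = (s_1=181/1080, s_2=245/864, s_3=83/288, s_4=563/2160)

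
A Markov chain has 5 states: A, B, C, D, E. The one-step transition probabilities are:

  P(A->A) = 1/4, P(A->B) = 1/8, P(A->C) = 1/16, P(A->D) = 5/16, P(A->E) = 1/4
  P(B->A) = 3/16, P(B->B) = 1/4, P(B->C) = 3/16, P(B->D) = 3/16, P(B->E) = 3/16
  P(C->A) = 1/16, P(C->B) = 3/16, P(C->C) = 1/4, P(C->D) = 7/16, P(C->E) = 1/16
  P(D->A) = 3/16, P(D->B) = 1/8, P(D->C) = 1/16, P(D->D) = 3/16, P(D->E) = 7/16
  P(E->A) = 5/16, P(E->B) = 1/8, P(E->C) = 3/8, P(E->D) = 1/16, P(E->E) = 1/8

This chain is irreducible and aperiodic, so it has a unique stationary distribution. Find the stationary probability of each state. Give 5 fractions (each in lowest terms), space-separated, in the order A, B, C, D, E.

The stationary distribution satisfies pi = pi * P, i.e.:
  pi_A = 1/4*pi_A + 3/16*pi_B + 1/16*pi_C + 3/16*pi_D + 5/16*pi_E
  pi_B = 1/8*pi_A + 1/4*pi_B + 3/16*pi_C + 1/8*pi_D + 1/8*pi_E
  pi_C = 1/16*pi_A + 3/16*pi_B + 1/4*pi_C + 1/16*pi_D + 3/8*pi_E
  pi_D = 5/16*pi_A + 3/16*pi_B + 7/16*pi_C + 3/16*pi_D + 1/16*pi_E
  pi_E = 1/4*pi_A + 3/16*pi_B + 1/16*pi_C + 7/16*pi_D + 1/8*pi_E
with normalization: pi_A + pi_B + pi_C + pi_D + pi_E = 1.

Using the first 4 balance equations plus normalization, the linear system A*pi = b is:
  [-3/4, 3/16, 1/16, 3/16, 5/16] . pi = 0
  [1/8, -3/4, 3/16, 1/8, 1/8] . pi = 0
  [1/16, 3/16, -3/4, 1/16, 3/8] . pi = 0
  [5/16, 3/16, 7/16, -13/16, 1/16] . pi = 0
  [1, 1, 1, 1, 1] . pi = 1

Solving yields:
  pi_A = 1091/5330
  pi_B = 3329/21320
  pi_C = 1983/10660
  pi_D = 989/4264
  pi_E = 1179/5330

Verification (pi * P):
  1091/5330*1/4 + 3329/21320*3/16 + 1983/10660*1/16 + 989/4264*3/16 + 1179/5330*5/16 = 1091/5330 = pi_A  (ok)
  1091/5330*1/8 + 3329/21320*1/4 + 1983/10660*3/16 + 989/4264*1/8 + 1179/5330*1/8 = 3329/21320 = pi_B  (ok)
  1091/5330*1/16 + 3329/21320*3/16 + 1983/10660*1/4 + 989/4264*1/16 + 1179/5330*3/8 = 1983/10660 = pi_C  (ok)
  1091/5330*5/16 + 3329/21320*3/16 + 1983/10660*7/16 + 989/4264*3/16 + 1179/5330*1/16 = 989/4264 = pi_D  (ok)
  1091/5330*1/4 + 3329/21320*3/16 + 1983/10660*1/16 + 989/4264*7/16 + 1179/5330*1/8 = 1179/5330 = pi_E  (ok)

Answer: 1091/5330 3329/21320 1983/10660 989/4264 1179/5330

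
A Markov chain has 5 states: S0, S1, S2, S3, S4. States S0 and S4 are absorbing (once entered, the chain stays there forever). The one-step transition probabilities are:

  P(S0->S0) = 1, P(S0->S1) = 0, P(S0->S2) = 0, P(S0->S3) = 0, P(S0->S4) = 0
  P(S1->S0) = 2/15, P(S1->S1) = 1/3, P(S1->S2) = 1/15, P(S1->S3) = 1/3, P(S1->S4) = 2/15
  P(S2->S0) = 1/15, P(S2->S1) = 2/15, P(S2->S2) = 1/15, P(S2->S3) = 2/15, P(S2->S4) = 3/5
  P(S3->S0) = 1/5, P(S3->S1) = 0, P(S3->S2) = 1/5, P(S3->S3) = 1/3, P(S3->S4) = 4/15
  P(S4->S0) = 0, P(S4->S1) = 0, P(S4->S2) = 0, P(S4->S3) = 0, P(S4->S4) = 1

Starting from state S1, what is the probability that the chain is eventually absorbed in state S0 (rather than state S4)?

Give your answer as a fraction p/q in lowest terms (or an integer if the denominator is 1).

Let a_i = P(absorbed in S0 | start in state i).
Boundary conditions: a_S0 = 1, a_S4 = 0.
For each transient state i, a_i = sum_j P(i->j) * a_j:
  a_S1 = 2/15*a_S0 + 1/3*a_S1 + 1/15*a_S2 + 1/3*a_S3 + 2/15*a_S4
  a_S2 = 1/15*a_S0 + 2/15*a_S1 + 1/15*a_S2 + 2/15*a_S3 + 3/5*a_S4
  a_S3 = 1/5*a_S0 + 0*a_S1 + 1/5*a_S2 + 1/3*a_S3 + 4/15*a_S4

Substituting a_S0 = 1 and a_S4 = 0, rearrange to (I - Q) a = r where r[i] = P(i -> S0):
  [2/3, -1/15, -1/3] . (a_S1, a_S2, a_S3) = 2/15
  [-2/15, 14/15, -2/15] . (a_S1, a_S2, a_S3) = 1/15
  [0, -1/5, 2/3] . (a_S1, a_S2, a_S3) = 1/5

Solving yields:
  a_S1 = 509/1290
  a_S2 = 23/129
  a_S3 = 76/215

Starting state is S1, so the absorption probability is a_S1 = 509/1290.

Answer: 509/1290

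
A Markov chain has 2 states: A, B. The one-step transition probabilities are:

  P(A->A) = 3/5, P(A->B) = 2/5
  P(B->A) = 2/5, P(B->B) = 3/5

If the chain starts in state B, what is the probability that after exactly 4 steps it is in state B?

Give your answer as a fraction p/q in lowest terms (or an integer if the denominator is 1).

Answer: 313/625

Derivation:
Computing P^4 by repeated multiplication:
P^1 =
  A: [3/5, 2/5]
  B: [2/5, 3/5]
P^2 =
  A: [13/25, 12/25]
  B: [12/25, 13/25]
P^3 =
  A: [63/125, 62/125]
  B: [62/125, 63/125]
P^4 =
  A: [313/625, 312/625]
  B: [312/625, 313/625]

(P^4)[B -> B] = 313/625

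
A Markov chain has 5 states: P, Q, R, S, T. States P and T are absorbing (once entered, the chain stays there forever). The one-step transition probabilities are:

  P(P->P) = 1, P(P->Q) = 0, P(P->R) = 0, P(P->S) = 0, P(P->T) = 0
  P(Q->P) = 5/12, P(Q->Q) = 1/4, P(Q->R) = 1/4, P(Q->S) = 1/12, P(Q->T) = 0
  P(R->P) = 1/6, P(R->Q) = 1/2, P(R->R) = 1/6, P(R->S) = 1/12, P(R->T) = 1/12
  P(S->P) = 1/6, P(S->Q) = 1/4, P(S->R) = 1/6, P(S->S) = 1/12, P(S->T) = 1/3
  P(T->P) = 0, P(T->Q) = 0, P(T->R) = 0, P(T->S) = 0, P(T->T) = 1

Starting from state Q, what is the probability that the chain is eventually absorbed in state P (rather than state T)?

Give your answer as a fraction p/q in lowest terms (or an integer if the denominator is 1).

Let a_i = P(absorbed in P | start in state i).
Boundary conditions: a_P = 1, a_T = 0.
For each transient state i, a_i = sum_j P(i->j) * a_j:
  a_Q = 5/12*a_P + 1/4*a_Q + 1/4*a_R + 1/12*a_S + 0*a_T
  a_R = 1/6*a_P + 1/2*a_Q + 1/6*a_R + 1/12*a_S + 1/12*a_T
  a_S = 1/6*a_P + 1/4*a_Q + 1/6*a_R + 1/12*a_S + 1/3*a_T

Substituting a_P = 1 and a_T = 0, rearrange to (I - Q) a = r where r[i] = P(i -> P):
  [3/4, -1/4, -1/12] . (a_Q, a_R, a_S) = 5/12
  [-1/2, 5/6, -1/12] . (a_Q, a_R, a_S) = 1/6
  [-1/4, -1/6, 11/12] . (a_Q, a_R, a_S) = 1/6

Solving yields:
  a_Q = 212/241
  a_R = 189/241
  a_S = 136/241

Starting state is Q, so the absorption probability is a_Q = 212/241.

Answer: 212/241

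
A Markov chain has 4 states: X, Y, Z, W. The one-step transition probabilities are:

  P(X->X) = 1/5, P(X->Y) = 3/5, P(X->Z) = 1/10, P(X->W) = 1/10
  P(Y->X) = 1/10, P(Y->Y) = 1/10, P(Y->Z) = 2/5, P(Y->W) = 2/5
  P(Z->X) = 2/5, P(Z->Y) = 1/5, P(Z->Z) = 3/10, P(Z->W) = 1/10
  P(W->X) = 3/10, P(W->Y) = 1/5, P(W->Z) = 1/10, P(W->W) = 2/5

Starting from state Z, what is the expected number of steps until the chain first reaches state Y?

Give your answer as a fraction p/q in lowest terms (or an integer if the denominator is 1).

Let h_i = expected steps to first reach Y from state i.
Boundary: h_Y = 0.
First-step equations for the other states:
  h_X = 1 + 1/5*h_X + 3/5*h_Y + 1/10*h_Z + 1/10*h_W
  h_Z = 1 + 2/5*h_X + 1/5*h_Y + 3/10*h_Z + 1/10*h_W
  h_W = 1 + 3/10*h_X + 1/5*h_Y + 1/10*h_Z + 2/5*h_W

Substituting h_Y = 0 and rearranging gives the linear system (I - Q) h = 1:
  [4/5, -1/10, -1/10] . (h_X, h_Z, h_W) = 1
  [-2/5, 7/10, -1/10] . (h_X, h_Z, h_W) = 1
  [-3/10, -1/10, 3/5] . (h_X, h_Z, h_W) = 1

Solving yields:
  h_X = 140/69
  h_Z = 70/23
  h_W = 220/69

Starting state is Z, so the expected hitting time is h_Z = 70/23.

Answer: 70/23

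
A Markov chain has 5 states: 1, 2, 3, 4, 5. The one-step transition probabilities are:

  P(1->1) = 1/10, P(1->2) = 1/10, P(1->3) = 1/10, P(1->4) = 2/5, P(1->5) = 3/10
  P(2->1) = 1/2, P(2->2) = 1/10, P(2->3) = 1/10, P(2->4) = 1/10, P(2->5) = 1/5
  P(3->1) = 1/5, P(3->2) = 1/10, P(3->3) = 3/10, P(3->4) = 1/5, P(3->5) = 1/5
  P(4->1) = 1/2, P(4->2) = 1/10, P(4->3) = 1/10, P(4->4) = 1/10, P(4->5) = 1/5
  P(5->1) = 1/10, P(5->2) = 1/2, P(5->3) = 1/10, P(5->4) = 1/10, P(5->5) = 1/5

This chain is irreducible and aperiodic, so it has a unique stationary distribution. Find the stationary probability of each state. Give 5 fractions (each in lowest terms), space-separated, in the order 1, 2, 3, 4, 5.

Answer: 17/64 61/320 1/8 123/640 29/128

Derivation:
The stationary distribution satisfies pi = pi * P, i.e.:
  pi_1 = 1/10*pi_1 + 1/2*pi_2 + 1/5*pi_3 + 1/2*pi_4 + 1/10*pi_5
  pi_2 = 1/10*pi_1 + 1/10*pi_2 + 1/10*pi_3 + 1/10*pi_4 + 1/2*pi_5
  pi_3 = 1/10*pi_1 + 1/10*pi_2 + 3/10*pi_3 + 1/10*pi_4 + 1/10*pi_5
  pi_4 = 2/5*pi_1 + 1/10*pi_2 + 1/5*pi_3 + 1/10*pi_4 + 1/10*pi_5
  pi_5 = 3/10*pi_1 + 1/5*pi_2 + 1/5*pi_3 + 1/5*pi_4 + 1/5*pi_5
with normalization: pi_1 + pi_2 + pi_3 + pi_4 + pi_5 = 1.

Using the first 4 balance equations plus normalization, the linear system A*pi = b is:
  [-9/10, 1/2, 1/5, 1/2, 1/10] . pi = 0
  [1/10, -9/10, 1/10, 1/10, 1/2] . pi = 0
  [1/10, 1/10, -7/10, 1/10, 1/10] . pi = 0
  [2/5, 1/10, 1/5, -9/10, 1/10] . pi = 0
  [1, 1, 1, 1, 1] . pi = 1

Solving yields:
  pi_1 = 17/64
  pi_2 = 61/320
  pi_3 = 1/8
  pi_4 = 123/640
  pi_5 = 29/128

Verification (pi * P):
  17/64*1/10 + 61/320*1/2 + 1/8*1/5 + 123/640*1/2 + 29/128*1/10 = 17/64 = pi_1  (ok)
  17/64*1/10 + 61/320*1/10 + 1/8*1/10 + 123/640*1/10 + 29/128*1/2 = 61/320 = pi_2  (ok)
  17/64*1/10 + 61/320*1/10 + 1/8*3/10 + 123/640*1/10 + 29/128*1/10 = 1/8 = pi_3  (ok)
  17/64*2/5 + 61/320*1/10 + 1/8*1/5 + 123/640*1/10 + 29/128*1/10 = 123/640 = pi_4  (ok)
  17/64*3/10 + 61/320*1/5 + 1/8*1/5 + 123/640*1/5 + 29/128*1/5 = 29/128 = pi_5  (ok)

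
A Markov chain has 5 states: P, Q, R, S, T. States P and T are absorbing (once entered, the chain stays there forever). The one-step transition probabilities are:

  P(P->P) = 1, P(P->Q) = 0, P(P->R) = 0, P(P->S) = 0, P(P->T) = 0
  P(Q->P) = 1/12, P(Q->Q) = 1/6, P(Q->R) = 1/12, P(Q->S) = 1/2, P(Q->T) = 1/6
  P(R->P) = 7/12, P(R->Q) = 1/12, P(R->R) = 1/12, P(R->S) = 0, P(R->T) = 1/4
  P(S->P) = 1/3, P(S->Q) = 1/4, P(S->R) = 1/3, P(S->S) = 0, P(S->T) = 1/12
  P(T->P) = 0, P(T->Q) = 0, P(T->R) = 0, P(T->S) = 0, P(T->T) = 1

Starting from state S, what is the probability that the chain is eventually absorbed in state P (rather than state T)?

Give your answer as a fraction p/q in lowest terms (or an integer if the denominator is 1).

Let a_i = P(absorbed in P | start in state i).
Boundary conditions: a_P = 1, a_T = 0.
For each transient state i, a_i = sum_j P(i->j) * a_j:
  a_Q = 1/12*a_P + 1/6*a_Q + 1/12*a_R + 1/2*a_S + 1/6*a_T
  a_R = 7/12*a_P + 1/12*a_Q + 1/12*a_R + 0*a_S + 1/4*a_T
  a_S = 1/3*a_P + 1/4*a_Q + 1/3*a_R + 0*a_S + 1/12*a_T

Substituting a_P = 1 and a_T = 0, rearrange to (I - Q) a = r where r[i] = P(i -> P):
  [5/6, -1/12, -1/2] . (a_Q, a_R, a_S) = 1/12
  [-1/12, 11/12, 0] . (a_Q, a_R, a_S) = 7/12
  [-1/4, -1/3, 1] . (a_Q, a_R, a_S) = 1/3

Solving yields:
  a_Q = 108/181
  a_R = 125/181
  a_S = 129/181

Starting state is S, so the absorption probability is a_S = 129/181.

Answer: 129/181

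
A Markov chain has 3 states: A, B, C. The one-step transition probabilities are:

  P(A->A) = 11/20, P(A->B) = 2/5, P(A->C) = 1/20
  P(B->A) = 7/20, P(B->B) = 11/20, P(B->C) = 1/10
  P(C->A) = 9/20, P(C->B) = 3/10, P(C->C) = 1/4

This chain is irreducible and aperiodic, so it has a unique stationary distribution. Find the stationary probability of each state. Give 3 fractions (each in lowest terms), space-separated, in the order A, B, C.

Answer: 123/274 63/137 25/274

Derivation:
The stationary distribution satisfies pi = pi * P, i.e.:
  pi_A = 11/20*pi_A + 7/20*pi_B + 9/20*pi_C
  pi_B = 2/5*pi_A + 11/20*pi_B + 3/10*pi_C
  pi_C = 1/20*pi_A + 1/10*pi_B + 1/4*pi_C
with normalization: pi_A + pi_B + pi_C = 1.

Using the first 2 balance equations plus normalization, the linear system A*pi = b is:
  [-9/20, 7/20, 9/20] . pi = 0
  [2/5, -9/20, 3/10] . pi = 0
  [1, 1, 1] . pi = 1

Solving yields:
  pi_A = 123/274
  pi_B = 63/137
  pi_C = 25/274

Verification (pi * P):
  123/274*11/20 + 63/137*7/20 + 25/274*9/20 = 123/274 = pi_A  (ok)
  123/274*2/5 + 63/137*11/20 + 25/274*3/10 = 63/137 = pi_B  (ok)
  123/274*1/20 + 63/137*1/10 + 25/274*1/4 = 25/274 = pi_C  (ok)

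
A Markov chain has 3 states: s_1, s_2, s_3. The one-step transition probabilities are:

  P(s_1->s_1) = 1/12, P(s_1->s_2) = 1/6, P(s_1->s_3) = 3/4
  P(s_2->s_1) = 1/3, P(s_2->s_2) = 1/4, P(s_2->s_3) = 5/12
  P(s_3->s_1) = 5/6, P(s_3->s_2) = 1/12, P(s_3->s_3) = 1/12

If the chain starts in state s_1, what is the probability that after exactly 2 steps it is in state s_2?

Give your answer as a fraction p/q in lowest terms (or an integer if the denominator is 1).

Computing P^2 by repeated multiplication:
P^1 =
  s_1: [1/12, 1/6, 3/4]
  s_2: [1/3, 1/4, 5/12]
  s_3: [5/6, 1/12, 1/12]
P^2 =
  s_1: [11/16, 17/144, 7/36]
  s_2: [11/24, 11/72, 7/18]
  s_3: [1/6, 1/6, 2/3]

(P^2)[s_1 -> s_2] = 17/144

Answer: 17/144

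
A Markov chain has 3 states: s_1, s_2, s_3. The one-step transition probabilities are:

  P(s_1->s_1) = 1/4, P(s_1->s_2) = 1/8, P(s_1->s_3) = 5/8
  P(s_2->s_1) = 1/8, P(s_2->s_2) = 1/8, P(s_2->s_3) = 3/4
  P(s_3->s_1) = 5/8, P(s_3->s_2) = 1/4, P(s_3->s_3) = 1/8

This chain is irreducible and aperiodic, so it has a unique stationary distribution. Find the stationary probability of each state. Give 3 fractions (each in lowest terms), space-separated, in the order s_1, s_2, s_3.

Answer: 37/95 17/95 41/95

Derivation:
The stationary distribution satisfies pi = pi * P, i.e.:
  pi_s_1 = 1/4*pi_s_1 + 1/8*pi_s_2 + 5/8*pi_s_3
  pi_s_2 = 1/8*pi_s_1 + 1/8*pi_s_2 + 1/4*pi_s_3
  pi_s_3 = 5/8*pi_s_1 + 3/4*pi_s_2 + 1/8*pi_s_3
with normalization: pi_s_1 + pi_s_2 + pi_s_3 = 1.

Using the first 2 balance equations plus normalization, the linear system A*pi = b is:
  [-3/4, 1/8, 5/8] . pi = 0
  [1/8, -7/8, 1/4] . pi = 0
  [1, 1, 1] . pi = 1

Solving yields:
  pi_s_1 = 37/95
  pi_s_2 = 17/95
  pi_s_3 = 41/95

Verification (pi * P):
  37/95*1/4 + 17/95*1/8 + 41/95*5/8 = 37/95 = pi_s_1  (ok)
  37/95*1/8 + 17/95*1/8 + 41/95*1/4 = 17/95 = pi_s_2  (ok)
  37/95*5/8 + 17/95*3/4 + 41/95*1/8 = 41/95 = pi_s_3  (ok)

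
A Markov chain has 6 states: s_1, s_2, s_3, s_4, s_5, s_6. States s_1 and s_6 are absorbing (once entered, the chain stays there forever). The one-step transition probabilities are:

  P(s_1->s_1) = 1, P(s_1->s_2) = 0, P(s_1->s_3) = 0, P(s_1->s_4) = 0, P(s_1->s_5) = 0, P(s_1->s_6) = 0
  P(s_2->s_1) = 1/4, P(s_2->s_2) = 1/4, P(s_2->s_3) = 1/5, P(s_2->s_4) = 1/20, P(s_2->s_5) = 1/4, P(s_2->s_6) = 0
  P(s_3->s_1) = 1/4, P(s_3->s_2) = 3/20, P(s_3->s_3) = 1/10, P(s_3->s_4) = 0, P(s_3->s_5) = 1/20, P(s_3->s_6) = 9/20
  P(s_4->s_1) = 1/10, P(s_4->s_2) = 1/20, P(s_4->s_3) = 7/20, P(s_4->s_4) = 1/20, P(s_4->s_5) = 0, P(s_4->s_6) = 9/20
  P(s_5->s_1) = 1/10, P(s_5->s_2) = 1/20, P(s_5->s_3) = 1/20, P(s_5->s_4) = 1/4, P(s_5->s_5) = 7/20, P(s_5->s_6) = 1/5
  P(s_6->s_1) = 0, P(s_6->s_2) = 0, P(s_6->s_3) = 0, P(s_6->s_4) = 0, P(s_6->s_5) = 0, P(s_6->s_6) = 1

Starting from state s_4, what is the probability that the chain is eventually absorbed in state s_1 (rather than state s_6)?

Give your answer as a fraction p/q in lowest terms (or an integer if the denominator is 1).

Let a_i = P(absorbed in s_1 | start in state i).
Boundary conditions: a_s_1 = 1, a_s_6 = 0.
For each transient state i, a_i = sum_j P(i->j) * a_j:
  a_s_2 = 1/4*a_s_1 + 1/4*a_s_2 + 1/5*a_s_3 + 1/20*a_s_4 + 1/4*a_s_5 + 0*a_s_6
  a_s_3 = 1/4*a_s_1 + 3/20*a_s_2 + 1/10*a_s_3 + 0*a_s_4 + 1/20*a_s_5 + 9/20*a_s_6
  a_s_4 = 1/10*a_s_1 + 1/20*a_s_2 + 7/20*a_s_3 + 1/20*a_s_4 + 0*a_s_5 + 9/20*a_s_6
  a_s_5 = 1/10*a_s_1 + 1/20*a_s_2 + 1/20*a_s_3 + 1/4*a_s_4 + 7/20*a_s_5 + 1/5*a_s_6

Substituting a_s_1 = 1 and a_s_6 = 0, rearrange to (I - Q) a = r where r[i] = P(i -> s_1):
  [3/4, -1/5, -1/20, -1/4] . (a_s_2, a_s_3, a_s_4, a_s_5) = 1/4
  [-3/20, 9/10, 0, -1/20] . (a_s_2, a_s_3, a_s_4, a_s_5) = 1/4
  [-1/20, -7/20, 19/20, 0] . (a_s_2, a_s_3, a_s_4, a_s_5) = 1/10
  [-1/20, -1/20, -1/4, 13/20] . (a_s_2, a_s_3, a_s_4, a_s_5) = 1/10

Solving yields:
  a_s_2 = 33697/59337
  a_s_3 = 23203/59337
  a_s_4 = 872/3123
  a_s_5 = 6626/19779

Starting state is s_4, so the absorption probability is a_s_4 = 872/3123.

Answer: 872/3123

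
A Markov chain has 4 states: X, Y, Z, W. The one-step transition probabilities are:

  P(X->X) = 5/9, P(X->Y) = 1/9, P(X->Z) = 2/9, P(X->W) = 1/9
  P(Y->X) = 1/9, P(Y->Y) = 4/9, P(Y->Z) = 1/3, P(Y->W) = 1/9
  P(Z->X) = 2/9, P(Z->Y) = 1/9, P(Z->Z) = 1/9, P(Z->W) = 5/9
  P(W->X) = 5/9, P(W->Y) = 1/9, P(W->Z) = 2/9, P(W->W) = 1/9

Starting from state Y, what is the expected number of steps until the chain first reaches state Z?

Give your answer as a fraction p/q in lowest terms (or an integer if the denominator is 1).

Answer: 45/13

Derivation:
Let h_i = expected steps to first reach Z from state i.
Boundary: h_Z = 0.
First-step equations for the other states:
  h_X = 1 + 5/9*h_X + 1/9*h_Y + 2/9*h_Z + 1/9*h_W
  h_Y = 1 + 1/9*h_X + 4/9*h_Y + 1/3*h_Z + 1/9*h_W
  h_W = 1 + 5/9*h_X + 1/9*h_Y + 2/9*h_Z + 1/9*h_W

Substituting h_Z = 0 and rearranging gives the linear system (I - Q) h = 1:
  [4/9, -1/9, -1/9] . (h_X, h_Y, h_W) = 1
  [-1/9, 5/9, -1/9] . (h_X, h_Y, h_W) = 1
  [-5/9, -1/9, 8/9] . (h_X, h_Y, h_W) = 1

Solving yields:
  h_X = 54/13
  h_Y = 45/13
  h_W = 54/13

Starting state is Y, so the expected hitting time is h_Y = 45/13.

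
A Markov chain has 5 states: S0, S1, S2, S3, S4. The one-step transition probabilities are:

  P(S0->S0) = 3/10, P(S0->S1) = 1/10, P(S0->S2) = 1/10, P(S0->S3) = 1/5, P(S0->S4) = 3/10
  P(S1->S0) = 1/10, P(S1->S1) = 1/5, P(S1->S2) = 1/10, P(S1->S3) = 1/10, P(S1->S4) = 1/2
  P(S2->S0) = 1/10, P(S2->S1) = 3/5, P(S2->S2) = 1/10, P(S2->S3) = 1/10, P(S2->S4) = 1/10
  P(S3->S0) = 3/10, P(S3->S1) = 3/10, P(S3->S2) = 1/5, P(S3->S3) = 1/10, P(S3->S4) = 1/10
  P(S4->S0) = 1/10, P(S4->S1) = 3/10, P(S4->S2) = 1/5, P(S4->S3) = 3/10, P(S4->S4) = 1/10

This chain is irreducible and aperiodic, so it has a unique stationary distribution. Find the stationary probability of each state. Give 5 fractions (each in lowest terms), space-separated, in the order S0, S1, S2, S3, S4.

The stationary distribution satisfies pi = pi * P, i.e.:
  pi_S0 = 3/10*pi_S0 + 1/10*pi_S1 + 1/10*pi_S2 + 3/10*pi_S3 + 1/10*pi_S4
  pi_S1 = 1/10*pi_S0 + 1/5*pi_S1 + 3/5*pi_S2 + 3/10*pi_S3 + 3/10*pi_S4
  pi_S2 = 1/10*pi_S0 + 1/10*pi_S1 + 1/10*pi_S2 + 1/5*pi_S3 + 1/5*pi_S4
  pi_S3 = 1/5*pi_S0 + 1/10*pi_S1 + 1/10*pi_S2 + 1/10*pi_S3 + 3/10*pi_S4
  pi_S4 = 3/10*pi_S0 + 1/2*pi_S1 + 1/10*pi_S2 + 1/10*pi_S3 + 1/10*pi_S4
with normalization: pi_S0 + pi_S1 + pi_S2 + pi_S3 + pi_S4 = 1.

Using the first 4 balance equations plus normalization, the linear system A*pi = b is:
  [-7/10, 1/10, 1/10, 3/10, 1/10] . pi = 0
  [1/10, -4/5, 3/5, 3/10, 3/10] . pi = 0
  [1/10, 1/10, -9/10, 1/5, 1/5] . pi = 0
  [1/5, 1/10, 1/10, -9/10, 3/10] . pi = 0
  [1, 1, 1, 1, 1] . pi = 1

Solving yields:
  pi_S0 = 125/751
  pi_S1 = 211/751
  pi_S2 = 106/751
  pi_S3 = 249/1502
  pi_S4 = 369/1502

Verification (pi * P):
  125/751*3/10 + 211/751*1/10 + 106/751*1/10 + 249/1502*3/10 + 369/1502*1/10 = 125/751 = pi_S0  (ok)
  125/751*1/10 + 211/751*1/5 + 106/751*3/5 + 249/1502*3/10 + 369/1502*3/10 = 211/751 = pi_S1  (ok)
  125/751*1/10 + 211/751*1/10 + 106/751*1/10 + 249/1502*1/5 + 369/1502*1/5 = 106/751 = pi_S2  (ok)
  125/751*1/5 + 211/751*1/10 + 106/751*1/10 + 249/1502*1/10 + 369/1502*3/10 = 249/1502 = pi_S3  (ok)
  125/751*3/10 + 211/751*1/2 + 106/751*1/10 + 249/1502*1/10 + 369/1502*1/10 = 369/1502 = pi_S4  (ok)

Answer: 125/751 211/751 106/751 249/1502 369/1502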